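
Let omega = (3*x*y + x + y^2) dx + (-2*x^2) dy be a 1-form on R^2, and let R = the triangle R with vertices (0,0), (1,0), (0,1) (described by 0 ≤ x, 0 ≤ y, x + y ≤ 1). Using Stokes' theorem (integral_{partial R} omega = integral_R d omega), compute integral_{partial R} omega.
integral_(partial R) omega = -3/2

Stokes: integral_partial_R omega = integral_R d omega with d omega = (∂Q/∂x - ∂P/∂y) dx ∧ dy.
  ∂Q/∂x = -4*x
  ∂P/∂y = 3*x + 2*y
  integrand = ∂Q/∂x - ∂P/∂y = -7*x - 2*y.
Integrating over R: integral_0^1 integral_0^{1-x} (-7*x - 2*y) dy dx = -3/2.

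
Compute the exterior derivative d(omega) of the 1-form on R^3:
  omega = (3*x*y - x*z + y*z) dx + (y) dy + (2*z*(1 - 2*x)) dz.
d(omega) = (-3*x - z) dx ∧ dy + (x - y - 4*z) dx ∧ dz

For a 1-form omega = sum_i f_i dx_i, the exterior derivative is
  d(omega) = sum_{i < j} (∂f_j/∂x_i - ∂f_i/∂x_j) dx_i ∧ dx_j.
  coefficient of dx ∧ dy: ∂f_2/∂x - ∂f_1/∂y = ∂(y)/∂x - ∂(3*x*y - x*z + y*z)/∂y = -3*x - z
  coefficient of dx ∧ dz: ∂f_3/∂x - ∂f_1/∂z = ∂(2*z*(1 - 2*x))/∂x - ∂(3*x*y - x*z + y*z)/∂z = x - y - 4*z
Assembling: d(omega) = (-3*x - z) dx ∧ dy + (x - y - 4*z) dx ∧ dz.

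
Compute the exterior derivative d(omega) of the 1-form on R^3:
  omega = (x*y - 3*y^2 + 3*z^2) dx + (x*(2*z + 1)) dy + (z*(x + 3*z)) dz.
d(omega) = (-x + 6*y + 2*z + 1) dx ∧ dy + (-5*z) dx ∧ dz + (-2*x) dy ∧ dz

For a 1-form omega = sum_i f_i dx_i, the exterior derivative is
  d(omega) = sum_{i < j} (∂f_j/∂x_i - ∂f_i/∂x_j) dx_i ∧ dx_j.
  coefficient of dx ∧ dy: ∂f_2/∂x - ∂f_1/∂y = ∂(x*(2*z + 1))/∂x - ∂(x*y - 3*y^2 + 3*z^2)/∂y = -x + 6*y + 2*z + 1
  coefficient of dx ∧ dz: ∂f_3/∂x - ∂f_1/∂z = ∂(z*(x + 3*z))/∂x - ∂(x*y - 3*y^2 + 3*z^2)/∂z = -5*z
  coefficient of dy ∧ dz: ∂f_3/∂y - ∂f_2/∂z = ∂(z*(x + 3*z))/∂y - ∂(x*(2*z + 1))/∂z = -2*x
Assembling: d(omega) = (-x + 6*y + 2*z + 1) dx ∧ dy + (-5*z) dx ∧ dz + (-2*x) dy ∧ dz.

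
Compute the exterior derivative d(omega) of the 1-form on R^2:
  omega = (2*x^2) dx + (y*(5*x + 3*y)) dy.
d(omega) = (5*y) dx ∧ dy

For a 1-form omega = sum_i f_i dx_i, the exterior derivative is
  d(omega) = sum_{i < j} (∂f_j/∂x_i - ∂f_i/∂x_j) dx_i ∧ dx_j.
  coefficient of dx ∧ dy: ∂f_2/∂x - ∂f_1/∂y = ∂(y*(5*x + 3*y))/∂x - ∂(2*x^2)/∂y = 5*y
Assembling: d(omega) = (5*y) dx ∧ dy.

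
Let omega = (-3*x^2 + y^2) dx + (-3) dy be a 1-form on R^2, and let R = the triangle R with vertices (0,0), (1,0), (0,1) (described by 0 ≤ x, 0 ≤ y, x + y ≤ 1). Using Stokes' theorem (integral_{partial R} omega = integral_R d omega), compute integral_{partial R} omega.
integral_(partial R) omega = -1/3

Stokes: integral_partial_R omega = integral_R d omega with d omega = (∂Q/∂x - ∂P/∂y) dx ∧ dy.
  ∂Q/∂x = 0
  ∂P/∂y = 2*y
  integrand = ∂Q/∂x - ∂P/∂y = -2*y.
Integrating over R: integral_0^1 integral_0^{1-x} (-2*y) dy dx = -1/3.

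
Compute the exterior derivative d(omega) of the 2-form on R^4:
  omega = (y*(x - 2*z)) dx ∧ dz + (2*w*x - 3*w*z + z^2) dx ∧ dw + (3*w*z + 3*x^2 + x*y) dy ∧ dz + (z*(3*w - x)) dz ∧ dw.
d(omega) = (5*x + y + 2*z) dx ∧ dy ∧ dz + (3*w - 3*z) dx ∧ dz ∧ dw + (3*z) dy ∧ dz ∧ dw

For a 2-form omega = sum_{i<j} g_{ij} dx_i ∧ dx_j, the exterior derivative is
  d(omega) = sum_{i<j} d(g_{ij}) ∧ dx_i ∧ dx_j = sum_{i<j, k} (∂g_{ij}/∂x_k) dx_k ∧ dx_i ∧ dx_j.
Expand each term, using dx_k ∧ dx_i ∧ dx_j = sgn(permutation) dx_{(a)} ∧ dx_{(b)} ∧ dx_{(c)} with (a < b < c) sorted:
  d(y*(x - 2*z)) includes (∂/∂y)(y*(x - 2*z)) dy = (x - 2*z) dy, which multiplied by dx ∧ dz gives (-x + 2*z) dx ∧ dy ∧ dz
  d(2*w*x - 3*w*z + z^2) includes (∂/∂z)(2*w*x - 3*w*z + z^2) dz = (-3*w + 2*z) dz, which multiplied by dx ∧ dw gives (3*w - 2*z) dx ∧ dz ∧ dw
  d(3*w*z + 3*x^2 + x*y) includes (∂/∂x)(3*w*z + 3*x^2 + x*y) dx = (6*x + y) dx, which multiplied by dy ∧ dz gives (6*x + y) dx ∧ dy ∧ dz
  d(3*w*z + 3*x^2 + x*y) includes (∂/∂w)(3*w*z + 3*x^2 + x*y) dw = (3*z) dw, which multiplied by dy ∧ dz gives (3*z) dy ∧ dz ∧ dw
  d(z*(3*w - x)) includes (∂/∂x)(z*(3*w - x)) dx = (-z) dx, which multiplied by dz ∧ dw gives (-z) dx ∧ dz ∧ dw
Collecting like 3-forms: d(omega) = (5*x + y + 2*z) dx ∧ dy ∧ dz + (3*w - 3*z) dx ∧ dz ∧ dw + (3*z) dy ∧ dz ∧ dw.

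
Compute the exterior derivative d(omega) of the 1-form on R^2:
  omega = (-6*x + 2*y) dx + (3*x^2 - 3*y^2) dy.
d(omega) = (6*x - 2) dx ∧ dy

For a 1-form omega = sum_i f_i dx_i, the exterior derivative is
  d(omega) = sum_{i < j} (∂f_j/∂x_i - ∂f_i/∂x_j) dx_i ∧ dx_j.
  coefficient of dx ∧ dy: ∂f_2/∂x - ∂f_1/∂y = ∂(3*x^2 - 3*y^2)/∂x - ∂(-6*x + 2*y)/∂y = 6*x - 2
Assembling: d(omega) = (6*x - 2) dx ∧ dy.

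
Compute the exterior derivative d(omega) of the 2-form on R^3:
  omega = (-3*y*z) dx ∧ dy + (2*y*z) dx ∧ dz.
d(omega) = (-3*y - 2*z) dx ∧ dy ∧ dz

For a 2-form omega = sum_{i<j} g_{ij} dx_i ∧ dx_j, the exterior derivative is
  d(omega) = sum_{i<j} d(g_{ij}) ∧ dx_i ∧ dx_j = sum_{i<j, k} (∂g_{ij}/∂x_k) dx_k ∧ dx_i ∧ dx_j.
Expand each term, using dx_k ∧ dx_i ∧ dx_j = sgn(permutation) dx_{(a)} ∧ dx_{(b)} ∧ dx_{(c)} with (a < b < c) sorted:
  d(-3*y*z) includes (∂/∂z)(-3*y*z) dz = (-3*y) dz, which multiplied by dx ∧ dy gives (-3*y) dx ∧ dy ∧ dz
  d(2*y*z) includes (∂/∂y)(2*y*z) dy = (2*z) dy, which multiplied by dx ∧ dz gives (-2*z) dx ∧ dy ∧ dz
Collecting like 3-forms: d(omega) = (-3*y - 2*z) dx ∧ dy ∧ dz.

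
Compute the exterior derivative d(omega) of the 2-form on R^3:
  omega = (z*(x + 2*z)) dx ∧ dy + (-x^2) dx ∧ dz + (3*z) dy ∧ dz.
d(omega) = (x + 4*z) dx ∧ dy ∧ dz

For a 2-form omega = sum_{i<j} g_{ij} dx_i ∧ dx_j, the exterior derivative is
  d(omega) = sum_{i<j} d(g_{ij}) ∧ dx_i ∧ dx_j = sum_{i<j, k} (∂g_{ij}/∂x_k) dx_k ∧ dx_i ∧ dx_j.
Expand each term, using dx_k ∧ dx_i ∧ dx_j = sgn(permutation) dx_{(a)} ∧ dx_{(b)} ∧ dx_{(c)} with (a < b < c) sorted:
  d(z*(x + 2*z)) includes (∂/∂z)(z*(x + 2*z)) dz = (x + 4*z) dz, which multiplied by dx ∧ dy gives (x + 4*z) dx ∧ dy ∧ dz
Collecting like 3-forms: d(omega) = (x + 4*z) dx ∧ dy ∧ dz.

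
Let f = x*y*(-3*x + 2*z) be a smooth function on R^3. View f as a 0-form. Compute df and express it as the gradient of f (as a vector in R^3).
df = (2*y*(-3*x + z)) dx + (x*(-3*x + 2*z)) dy + (2*x*y) dz; grad f = (2*y*(-3*x + z), x*(-3*x + 2*z), 2*x*y)

For a 0-form f, d f = (∂f/∂x) dx + (∂f/∂y) dy + (∂f/∂z) dz. The components of the vector representation are exactly the entries of grad f in Cartesian coordinates:
  ∂f/∂x = 2*y*(-3*x + z)
  ∂f/∂y = x*(-3*x + 2*z)
  ∂f/∂z = 2*x*y.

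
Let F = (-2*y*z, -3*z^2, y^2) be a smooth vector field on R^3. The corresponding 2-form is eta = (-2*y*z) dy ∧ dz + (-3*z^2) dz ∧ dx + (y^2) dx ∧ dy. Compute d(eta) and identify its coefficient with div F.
d(eta) = (0) dx ∧ dy ∧ dz; div F = 0

For a 2-form in R^3 of the form above, applying d gives a 3-form with coefficient ∂P/∂x + ∂Q/∂y + ∂R/∂z:
  ∂P/∂x = 0
  ∂Q/∂y = 0
  ∂R/∂z = 0
Sum = 0, which is exactly div F.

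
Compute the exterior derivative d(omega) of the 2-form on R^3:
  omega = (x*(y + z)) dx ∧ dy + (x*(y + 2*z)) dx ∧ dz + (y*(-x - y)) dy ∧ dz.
d(omega) = (-y) dx ∧ dy ∧ dz

For a 2-form omega = sum_{i<j} g_{ij} dx_i ∧ dx_j, the exterior derivative is
  d(omega) = sum_{i<j} d(g_{ij}) ∧ dx_i ∧ dx_j = sum_{i<j, k} (∂g_{ij}/∂x_k) dx_k ∧ dx_i ∧ dx_j.
Expand each term, using dx_k ∧ dx_i ∧ dx_j = sgn(permutation) dx_{(a)} ∧ dx_{(b)} ∧ dx_{(c)} with (a < b < c) sorted:
  d(x*(y + z)) includes (∂/∂z)(x*(y + z)) dz = (x) dz, which multiplied by dx ∧ dy gives (x) dx ∧ dy ∧ dz
  d(x*(y + 2*z)) includes (∂/∂y)(x*(y + 2*z)) dy = (x) dy, which multiplied by dx ∧ dz gives (-x) dx ∧ dy ∧ dz
  d(y*(-x - y)) includes (∂/∂x)(y*(-x - y)) dx = (-y) dx, which multiplied by dy ∧ dz gives (-y) dx ∧ dy ∧ dz
Collecting like 3-forms: d(omega) = (-y) dx ∧ dy ∧ dz.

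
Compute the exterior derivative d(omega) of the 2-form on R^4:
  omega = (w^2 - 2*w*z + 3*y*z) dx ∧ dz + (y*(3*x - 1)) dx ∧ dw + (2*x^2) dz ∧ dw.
d(omega) = (-3*z) dx ∧ dy ∧ dz + (2*w + 4*x - 2*z) dx ∧ dz ∧ dw + (1 - 3*x) dx ∧ dy ∧ dw

For a 2-form omega = sum_{i<j} g_{ij} dx_i ∧ dx_j, the exterior derivative is
  d(omega) = sum_{i<j} d(g_{ij}) ∧ dx_i ∧ dx_j = sum_{i<j, k} (∂g_{ij}/∂x_k) dx_k ∧ dx_i ∧ dx_j.
Expand each term, using dx_k ∧ dx_i ∧ dx_j = sgn(permutation) dx_{(a)} ∧ dx_{(b)} ∧ dx_{(c)} with (a < b < c) sorted:
  d(w^2 - 2*w*z + 3*y*z) includes (∂/∂y)(w^2 - 2*w*z + 3*y*z) dy = (3*z) dy, which multiplied by dx ∧ dz gives (-3*z) dx ∧ dy ∧ dz
  d(w^2 - 2*w*z + 3*y*z) includes (∂/∂w)(w^2 - 2*w*z + 3*y*z) dw = (2*w - 2*z) dw, which multiplied by dx ∧ dz gives (2*w - 2*z) dx ∧ dz ∧ dw
  d(y*(3*x - 1)) includes (∂/∂y)(y*(3*x - 1)) dy = (3*x - 1) dy, which multiplied by dx ∧ dw gives (1 - 3*x) dx ∧ dy ∧ dw
  d(2*x^2) includes (∂/∂x)(2*x^2) dx = (4*x) dx, which multiplied by dz ∧ dw gives (4*x) dx ∧ dz ∧ dw
Collecting like 3-forms: d(omega) = (-3*z) dx ∧ dy ∧ dz + (2*w + 4*x - 2*z) dx ∧ dz ∧ dw + (1 - 3*x) dx ∧ dy ∧ dw.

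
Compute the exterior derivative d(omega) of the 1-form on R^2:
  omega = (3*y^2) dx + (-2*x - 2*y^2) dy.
d(omega) = (-6*y - 2) dx ∧ dy

For a 1-form omega = sum_i f_i dx_i, the exterior derivative is
  d(omega) = sum_{i < j} (∂f_j/∂x_i - ∂f_i/∂x_j) dx_i ∧ dx_j.
  coefficient of dx ∧ dy: ∂f_2/∂x - ∂f_1/∂y = ∂(-2*x - 2*y^2)/∂x - ∂(3*y^2)/∂y = -6*y - 2
Assembling: d(omega) = (-6*y - 2) dx ∧ dy.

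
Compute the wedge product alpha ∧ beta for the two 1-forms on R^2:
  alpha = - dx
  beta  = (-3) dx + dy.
alpha ∧ beta = (-1) dx ∧ dy

Distribute the wedge, using dx_i ∧ dx_j = -dx_j ∧ dx_i and dx_i ∧ dx_i = 0. For each pair (i, j) with i < j, the coefficient of dx_i ∧ dx_j in alpha ∧ beta is (alpha_i * beta_j - alpha_j * beta_i). Collecting: alpha ∧ beta = (-1) dx ∧ dy.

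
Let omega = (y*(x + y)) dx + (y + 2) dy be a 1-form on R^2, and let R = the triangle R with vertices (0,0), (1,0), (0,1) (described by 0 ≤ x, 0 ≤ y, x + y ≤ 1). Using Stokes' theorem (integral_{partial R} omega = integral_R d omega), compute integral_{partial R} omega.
integral_(partial R) omega = -1/2

Stokes: integral_partial_R omega = integral_R d omega with d omega = (∂Q/∂x - ∂P/∂y) dx ∧ dy.
  ∂Q/∂x = 0
  ∂P/∂y = x + 2*y
  integrand = ∂Q/∂x - ∂P/∂y = -x - 2*y.
Integrating over R: integral_0^1 integral_0^{1-x} (-x - 2*y) dy dx = -1/2.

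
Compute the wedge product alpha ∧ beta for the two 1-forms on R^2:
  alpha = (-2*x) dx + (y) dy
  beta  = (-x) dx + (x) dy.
alpha ∧ beta = (x*(-2*x + y)) dx ∧ dy

Distribute the wedge, using dx_i ∧ dx_j = -dx_j ∧ dx_i and dx_i ∧ dx_i = 0. For each pair (i, j) with i < j, the coefficient of dx_i ∧ dx_j in alpha ∧ beta is (alpha_i * beta_j - alpha_j * beta_i). Collecting: alpha ∧ beta = (x*(-2*x + y)) dx ∧ dy.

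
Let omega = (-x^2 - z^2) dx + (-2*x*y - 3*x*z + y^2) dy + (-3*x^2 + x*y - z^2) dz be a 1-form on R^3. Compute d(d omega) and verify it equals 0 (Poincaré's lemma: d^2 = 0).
d(d omega) = 0

Step 1: d omega = sum_{i<j} (∂f_j/∂x_i - ∂f_i/∂x_j) dx_i ∧ dx_j:
  coeff of dx ∧ dy: -2*y - 3*z
  coeff of dx ∧ dz: -6*x + y + 2*z
  coeff of dy ∧ dz: 4*x
Step 2: Apply d again to each 2-form coefficient. The only possible 3-form in R^3 is dx ∧ dy ∧ dz, with coefficient
  ∂(coeff of dy∧dz)/∂x - ∂(coeff of dx∧dz)/∂y + ∂(coeff of dx∧dy)/∂z
  = ∂/∂x (4*x) - ∂/∂y (-6*x + y + 2*z) + ∂/∂z (-2*y - 3*z).
Each of these terms simplifies to sums of mixed partials that cancel in pairs. The result is 0 (by equality of mixed partials for smooth functions — Schwarz / Clairaut).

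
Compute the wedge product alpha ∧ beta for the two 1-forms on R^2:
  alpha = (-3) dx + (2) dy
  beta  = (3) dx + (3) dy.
alpha ∧ beta = (-15) dx ∧ dy

Distribute the wedge, using dx_i ∧ dx_j = -dx_j ∧ dx_i and dx_i ∧ dx_i = 0. For each pair (i, j) with i < j, the coefficient of dx_i ∧ dx_j in alpha ∧ beta is (alpha_i * beta_j - alpha_j * beta_i). Collecting: alpha ∧ beta = (-15) dx ∧ dy.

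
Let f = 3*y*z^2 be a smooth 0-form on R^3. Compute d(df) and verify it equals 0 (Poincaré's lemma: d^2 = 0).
d(df) = 0

Step 1: df = sum_i (∂f/∂x_i) dx_i = (0) dx + (3*z^2) dy + (6*y*z) dz.
Step 2: Apply d again. Using the 1-form formula, the coefficient of dx ∧ dy in d(df) is ∂^2 f/∂x ∂y - ∂^2 f/∂y ∂x = (0) - (0) = 0 (equality of mixed partials for smooth f).
Similarly for dx ∧ dz and dy ∧ dz — all coefficients vanish. So d(df) = 0.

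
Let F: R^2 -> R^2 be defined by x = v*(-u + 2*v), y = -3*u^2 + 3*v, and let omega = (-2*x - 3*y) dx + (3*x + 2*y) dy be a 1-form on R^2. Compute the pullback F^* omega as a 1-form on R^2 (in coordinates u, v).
F^* omega = (36*u^3 + 9*u^2*v - 38*u*v^2 - 36*u*v + 4*v^3 + 9*v^2) du + (-9*u^3 + 34*u^2*v - 18*u^2 + 12*u*v^2 - 16*v^3 - 18*v^2 + 18*v) dv

Using F^*(f dg) = (f ∘ F) d(g ∘ F), substitute each coordinate x_i by F_i(u, v) in f_i, and replace dx_i by d F_i = (∂F_i/∂u) du + (∂F_i/∂v) dv.
  For the x component: f_1(F) = 9*u^2 + 2*u*v - 4*v^2 - 9*v; d F_1 = (-v) du + (-u + 4*v) dv
  For the y component: f_2(F) = -6*u^2 - 3*u*v + 6*v^2 + 6*v; d F_2 = (-6*u) du + (3) dv
Combining and collecting du, dv coefficients:
  coeff of du: 36*u^3 + 9*u^2*v - 38*u*v^2 - 36*u*v + 4*v^3 + 9*v^2
  coeff of dv: -9*u^3 + 34*u^2*v - 18*u^2 + 12*u*v^2 - 16*v^3 - 18*v^2 + 18*v
F^* omega = (36*u^3 + 9*u^2*v - 38*u*v^2 - 36*u*v + 4*v^3 + 9*v^2) du + (-9*u^3 + 34*u^2*v - 18*u^2 + 12*u*v^2 - 16*v^3 - 18*v^2 + 18*v) dv.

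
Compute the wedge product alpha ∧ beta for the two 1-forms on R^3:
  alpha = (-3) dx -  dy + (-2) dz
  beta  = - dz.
alpha ∧ beta = (3) dx ∧ dz + (1) dy ∧ dz

Distribute the wedge, using dx_i ∧ dx_j = -dx_j ∧ dx_i and dx_i ∧ dx_i = 0. For each pair (i, j) with i < j, the coefficient of dx_i ∧ dx_j in alpha ∧ beta is (alpha_i * beta_j - alpha_j * beta_i). Collecting: alpha ∧ beta = (3) dx ∧ dz + (1) dy ∧ dz.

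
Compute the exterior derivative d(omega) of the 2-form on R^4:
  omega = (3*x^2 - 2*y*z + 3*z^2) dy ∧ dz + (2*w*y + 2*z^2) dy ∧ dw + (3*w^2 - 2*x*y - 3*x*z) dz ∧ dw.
d(omega) = (6*x) dx ∧ dy ∧ dz + (-2*x - 4*z) dy ∧ dz ∧ dw + (-2*y - 3*z) dx ∧ dz ∧ dw

For a 2-form omega = sum_{i<j} g_{ij} dx_i ∧ dx_j, the exterior derivative is
  d(omega) = sum_{i<j} d(g_{ij}) ∧ dx_i ∧ dx_j = sum_{i<j, k} (∂g_{ij}/∂x_k) dx_k ∧ dx_i ∧ dx_j.
Expand each term, using dx_k ∧ dx_i ∧ dx_j = sgn(permutation) dx_{(a)} ∧ dx_{(b)} ∧ dx_{(c)} with (a < b < c) sorted:
  d(3*x^2 - 2*y*z + 3*z^2) includes (∂/∂x)(3*x^2 - 2*y*z + 3*z^2) dx = (6*x) dx, which multiplied by dy ∧ dz gives (6*x) dx ∧ dy ∧ dz
  d(2*w*y + 2*z^2) includes (∂/∂z)(2*w*y + 2*z^2) dz = (4*z) dz, which multiplied by dy ∧ dw gives (-4*z) dy ∧ dz ∧ dw
  d(3*w^2 - 2*x*y - 3*x*z) includes (∂/∂x)(3*w^2 - 2*x*y - 3*x*z) dx = (-2*y - 3*z) dx, which multiplied by dz ∧ dw gives (-2*y - 3*z) dx ∧ dz ∧ dw
  d(3*w^2 - 2*x*y - 3*x*z) includes (∂/∂y)(3*w^2 - 2*x*y - 3*x*z) dy = (-2*x) dy, which multiplied by dz ∧ dw gives (-2*x) dy ∧ dz ∧ dw
Collecting like 3-forms: d(omega) = (6*x) dx ∧ dy ∧ dz + (-2*x - 4*z) dy ∧ dz ∧ dw + (-2*y - 3*z) dx ∧ dz ∧ dw.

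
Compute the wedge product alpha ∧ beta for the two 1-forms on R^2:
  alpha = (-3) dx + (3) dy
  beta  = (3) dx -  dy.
alpha ∧ beta = (-6) dx ∧ dy

Distribute the wedge, using dx_i ∧ dx_j = -dx_j ∧ dx_i and dx_i ∧ dx_i = 0. For each pair (i, j) with i < j, the coefficient of dx_i ∧ dx_j in alpha ∧ beta is (alpha_i * beta_j - alpha_j * beta_i). Collecting: alpha ∧ beta = (-6) dx ∧ dy.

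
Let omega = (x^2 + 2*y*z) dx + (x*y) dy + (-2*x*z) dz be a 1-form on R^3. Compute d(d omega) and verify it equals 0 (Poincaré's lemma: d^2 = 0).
d(d omega) = 0

Step 1: d omega = sum_{i<j} (∂f_j/∂x_i - ∂f_i/∂x_j) dx_i ∧ dx_j:
  coeff of dx ∧ dy: y - 2*z
  coeff of dx ∧ dz: -2*y - 2*z
  coeff of dy ∧ dz: 0
Step 2: Apply d again to each 2-form coefficient. The only possible 3-form in R^3 is dx ∧ dy ∧ dz, with coefficient
  ∂(coeff of dy∧dz)/∂x - ∂(coeff of dx∧dz)/∂y + ∂(coeff of dx∧dy)/∂z
  = ∂/∂x (0) - ∂/∂y (-2*y - 2*z) + ∂/∂z (y - 2*z).
Each of these terms simplifies to sums of mixed partials that cancel in pairs. The result is 0 (by equality of mixed partials for smooth functions — Schwarz / Clairaut).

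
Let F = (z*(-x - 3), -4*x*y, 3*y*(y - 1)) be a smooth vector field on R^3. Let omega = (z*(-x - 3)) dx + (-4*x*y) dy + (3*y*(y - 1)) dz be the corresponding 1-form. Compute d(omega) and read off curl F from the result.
d(omega) = (6*y - 3) dy ∧ dz + (-x - 3) dz ∧ dx + (-4*y) dx ∧ dy; curl F = (6*y - 3, -x - 3, -4*y)

d omega = sum_{i<j} (∂f_j/∂x_i - ∂f_i/∂x_j) dx_i ∧ dx_j. Under the identification (dy ∧ dz, dz ∧ dx, dx ∧ dy) ↔ (e_x, e_y, e_z), the coefficients are exactly the components of curl F. Compute:
  ∂R/∂y - ∂Q/∂z = (6*y - 3) - (0) = 6*y - 3
  ∂P/∂z - ∂R/∂x = (-x - 3) - (0) = -x - 3
  ∂Q/∂x - ∂P/∂y = (-4*y) - (0) = -4*y.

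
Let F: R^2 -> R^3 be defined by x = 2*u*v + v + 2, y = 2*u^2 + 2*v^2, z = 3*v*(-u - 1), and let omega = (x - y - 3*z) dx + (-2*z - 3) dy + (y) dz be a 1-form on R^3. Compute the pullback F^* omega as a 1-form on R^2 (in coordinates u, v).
F^* omega = (14*u^2*v + 22*u*v^2 + 24*u*v - 12*u - 10*v^3 + 20*v^2 + 4*v) du + (-10*u^3 + 22*u^2*v - 8*u^2 + 14*u*v^2 + 31*u*v + 4*u + 16*v^2 - 2*v + 2) dv

Using F^*(f dg) = (f ∘ F) d(g ∘ F), substitute each coordinate x_i by F_i(u, v) in f_i, and replace dx_i by d F_i = (∂F_i/∂u) du + (∂F_i/∂v) dv.
  For the x component: f_1(F) = -2*u^2 + 11*u*v - 2*v^2 + 10*v + 2; d F_1 = (2*v) du + (2*u + 1) dv
  For the y component: f_2(F) = 6*u*v + 6*v - 3; d F_2 = (4*u) du + (4*v) dv
  For the z component: f_3(F) = 2*u^2 + 2*v^2; d F_3 = (-3*v) du + (-3*u - 3) dv
Combining and collecting du, dv coefficients:
  coeff of du: 14*u^2*v + 22*u*v^2 + 24*u*v - 12*u - 10*v^3 + 20*v^2 + 4*v
  coeff of dv: -10*u^3 + 22*u^2*v - 8*u^2 + 14*u*v^2 + 31*u*v + 4*u + 16*v^2 - 2*v + 2
F^* omega = (14*u^2*v + 22*u*v^2 + 24*u*v - 12*u - 10*v^3 + 20*v^2 + 4*v) du + (-10*u^3 + 22*u^2*v - 8*u^2 + 14*u*v^2 + 31*u*v + 4*u + 16*v^2 - 2*v + 2) dv.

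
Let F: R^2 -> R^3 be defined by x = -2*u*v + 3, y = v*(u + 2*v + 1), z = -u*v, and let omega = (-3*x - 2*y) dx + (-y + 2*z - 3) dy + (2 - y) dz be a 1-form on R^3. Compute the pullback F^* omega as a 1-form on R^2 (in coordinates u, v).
F^* omega = (v*(-10*u*v + 8*v^2 + 4*v + 13)) du + (-10*u^2*v - 4*u*v^2 + u*v + 13*u - 8*v^3 - 6*v^2 - 13*v - 3) dv

Using F^*(f dg) = (f ∘ F) d(g ∘ F), substitute each coordinate x_i by F_i(u, v) in f_i, and replace dx_i by d F_i = (∂F_i/∂u) du + (∂F_i/∂v) dv.
  For the x component: f_1(F) = 4*u*v - 4*v^2 - 2*v - 9; d F_1 = (-2*v) du + (-2*u) dv
  For the y component: f_2(F) = -3*u*v - 2*v^2 - v - 3; d F_2 = (v) du + (u + 4*v + 1) dv
  For the z component: f_3(F) = -u*v - 2*v^2 - v + 2; d F_3 = (-v) du + (-u) dv
Combining and collecting du, dv coefficients:
  coeff of du: v*(-10*u*v + 8*v^2 + 4*v + 13)
  coeff of dv: -10*u^2*v - 4*u*v^2 + u*v + 13*u - 8*v^3 - 6*v^2 - 13*v - 3
F^* omega = (v*(-10*u*v + 8*v^2 + 4*v + 13)) du + (-10*u^2*v - 4*u*v^2 + u*v + 13*u - 8*v^3 - 6*v^2 - 13*v - 3) dv.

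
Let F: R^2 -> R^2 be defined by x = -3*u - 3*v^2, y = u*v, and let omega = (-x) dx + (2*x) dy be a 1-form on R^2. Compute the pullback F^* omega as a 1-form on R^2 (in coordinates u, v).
F^* omega = (-6*u*v - 9*u - 6*v^3 - 9*v^2) du + (-6*u^2 - 6*u*v^2 - 18*u*v - 18*v^3) dv

Using F^*(f dg) = (f ∘ F) d(g ∘ F), substitute each coordinate x_i by F_i(u, v) in f_i, and replace dx_i by d F_i = (∂F_i/∂u) du + (∂F_i/∂v) dv.
  For the x component: f_1(F) = 3*u + 3*v^2; d F_1 = (-3) du + (-6*v) dv
  For the y component: f_2(F) = -6*u - 6*v^2; d F_2 = (v) du + (u) dv
Combining and collecting du, dv coefficients:
  coeff of du: -6*u*v - 9*u - 6*v^3 - 9*v^2
  coeff of dv: -6*u^2 - 6*u*v^2 - 18*u*v - 18*v^3
F^* omega = (-6*u*v - 9*u - 6*v^3 - 9*v^2) du + (-6*u^2 - 6*u*v^2 - 18*u*v - 18*v^3) dv.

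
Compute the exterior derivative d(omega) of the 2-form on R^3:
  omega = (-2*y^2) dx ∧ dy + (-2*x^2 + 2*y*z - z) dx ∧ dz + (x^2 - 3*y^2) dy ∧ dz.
d(omega) = (2*x - 2*z) dx ∧ dy ∧ dz

For a 2-form omega = sum_{i<j} g_{ij} dx_i ∧ dx_j, the exterior derivative is
  d(omega) = sum_{i<j} d(g_{ij}) ∧ dx_i ∧ dx_j = sum_{i<j, k} (∂g_{ij}/∂x_k) dx_k ∧ dx_i ∧ dx_j.
Expand each term, using dx_k ∧ dx_i ∧ dx_j = sgn(permutation) dx_{(a)} ∧ dx_{(b)} ∧ dx_{(c)} with (a < b < c) sorted:
  d(-2*x^2 + 2*y*z - z) includes (∂/∂y)(-2*x^2 + 2*y*z - z) dy = (2*z) dy, which multiplied by dx ∧ dz gives (-2*z) dx ∧ dy ∧ dz
  d(x^2 - 3*y^2) includes (∂/∂x)(x^2 - 3*y^2) dx = (2*x) dx, which multiplied by dy ∧ dz gives (2*x) dx ∧ dy ∧ dz
Collecting like 3-forms: d(omega) = (2*x - 2*z) dx ∧ dy ∧ dz.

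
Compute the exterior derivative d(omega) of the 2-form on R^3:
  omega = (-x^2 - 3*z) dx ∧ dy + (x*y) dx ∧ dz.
d(omega) = (-x - 3) dx ∧ dy ∧ dz

For a 2-form omega = sum_{i<j} g_{ij} dx_i ∧ dx_j, the exterior derivative is
  d(omega) = sum_{i<j} d(g_{ij}) ∧ dx_i ∧ dx_j = sum_{i<j, k} (∂g_{ij}/∂x_k) dx_k ∧ dx_i ∧ dx_j.
Expand each term, using dx_k ∧ dx_i ∧ dx_j = sgn(permutation) dx_{(a)} ∧ dx_{(b)} ∧ dx_{(c)} with (a < b < c) sorted:
  d(-x^2 - 3*z) includes (∂/∂z)(-x^2 - 3*z) dz = (-3) dz, which multiplied by dx ∧ dy gives (-3) dx ∧ dy ∧ dz
  d(x*y) includes (∂/∂y)(x*y) dy = (x) dy, which multiplied by dx ∧ dz gives (-x) dx ∧ dy ∧ dz
Collecting like 3-forms: d(omega) = (-x - 3) dx ∧ dy ∧ dz.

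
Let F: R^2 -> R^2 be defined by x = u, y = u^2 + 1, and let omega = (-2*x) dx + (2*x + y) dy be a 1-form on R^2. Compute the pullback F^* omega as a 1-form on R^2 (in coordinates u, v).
F^* omega = (2*u^2*(u + 2)) du

Using F^*(f dg) = (f ∘ F) d(g ∘ F), substitute each coordinate x_i by F_i(u, v) in f_i, and replace dx_i by d F_i = (∂F_i/∂u) du + (∂F_i/∂v) dv.
  For the x component: f_1(F) = -2*u; d F_1 = (1) du + (0) dv
  For the y component: f_2(F) = u^2 + 2*u + 1; d F_2 = (2*u) du + (0) dv
Combining and collecting du, dv coefficients:
  coeff of du: 2*u^2*(u + 2)
  coeff of dv: 0
F^* omega = (2*u^2*(u + 2)) du.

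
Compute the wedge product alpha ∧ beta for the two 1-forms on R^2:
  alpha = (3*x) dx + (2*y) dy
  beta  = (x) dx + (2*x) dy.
alpha ∧ beta = (2*x*(3*x - y)) dx ∧ dy

Distribute the wedge, using dx_i ∧ dx_j = -dx_j ∧ dx_i and dx_i ∧ dx_i = 0. For each pair (i, j) with i < j, the coefficient of dx_i ∧ dx_j in alpha ∧ beta is (alpha_i * beta_j - alpha_j * beta_i). Collecting: alpha ∧ beta = (2*x*(3*x - y)) dx ∧ dy.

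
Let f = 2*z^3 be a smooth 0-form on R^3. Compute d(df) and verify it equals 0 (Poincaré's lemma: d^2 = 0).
d(df) = 0

Step 1: df = sum_i (∂f/∂x_i) dx_i = (0) dx + (0) dy + (6*z^2) dz.
Step 2: Apply d again. Using the 1-form formula, the coefficient of dx ∧ dy in d(df) is ∂^2 f/∂x ∂y - ∂^2 f/∂y ∂x = (0) - (0) = 0 (equality of mixed partials for smooth f).
Similarly for dx ∧ dz and dy ∧ dz — all coefficients vanish. So d(df) = 0.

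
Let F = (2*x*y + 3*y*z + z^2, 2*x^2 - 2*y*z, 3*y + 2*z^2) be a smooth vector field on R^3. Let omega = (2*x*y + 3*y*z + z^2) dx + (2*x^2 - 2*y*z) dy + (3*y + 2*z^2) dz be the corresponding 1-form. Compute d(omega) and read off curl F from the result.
d(omega) = (2*y + 3) dy ∧ dz + (3*y + 2*z) dz ∧ dx + (2*x - 3*z) dx ∧ dy; curl F = (2*y + 3, 3*y + 2*z, 2*x - 3*z)

d omega = sum_{i<j} (∂f_j/∂x_i - ∂f_i/∂x_j) dx_i ∧ dx_j. Under the identification (dy ∧ dz, dz ∧ dx, dx ∧ dy) ↔ (e_x, e_y, e_z), the coefficients are exactly the components of curl F. Compute:
  ∂R/∂y - ∂Q/∂z = (3) - (-2*y) = 2*y + 3
  ∂P/∂z - ∂R/∂x = (3*y + 2*z) - (0) = 3*y + 2*z
  ∂Q/∂x - ∂P/∂y = (4*x) - (2*x + 3*z) = 2*x - 3*z.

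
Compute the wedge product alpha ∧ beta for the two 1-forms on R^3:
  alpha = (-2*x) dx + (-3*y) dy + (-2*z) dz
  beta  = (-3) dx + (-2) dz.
alpha ∧ beta = (4*x - 6*z) dx ∧ dz + (-9*y) dx ∧ dy + (6*y) dy ∧ dz

Distribute the wedge, using dx_i ∧ dx_j = -dx_j ∧ dx_i and dx_i ∧ dx_i = 0. For each pair (i, j) with i < j, the coefficient of dx_i ∧ dx_j in alpha ∧ beta is (alpha_i * beta_j - alpha_j * beta_i). Collecting: alpha ∧ beta = (4*x - 6*z) dx ∧ dz + (-9*y) dx ∧ dy + (6*y) dy ∧ dz.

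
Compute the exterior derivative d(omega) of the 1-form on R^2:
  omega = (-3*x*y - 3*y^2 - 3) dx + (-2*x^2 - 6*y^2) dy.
d(omega) = (-x + 6*y) dx ∧ dy

For a 1-form omega = sum_i f_i dx_i, the exterior derivative is
  d(omega) = sum_{i < j} (∂f_j/∂x_i - ∂f_i/∂x_j) dx_i ∧ dx_j.
  coefficient of dx ∧ dy: ∂f_2/∂x - ∂f_1/∂y = ∂(-2*x^2 - 6*y^2)/∂x - ∂(-3*x*y - 3*y^2 - 3)/∂y = -x + 6*y
Assembling: d(omega) = (-x + 6*y) dx ∧ dy.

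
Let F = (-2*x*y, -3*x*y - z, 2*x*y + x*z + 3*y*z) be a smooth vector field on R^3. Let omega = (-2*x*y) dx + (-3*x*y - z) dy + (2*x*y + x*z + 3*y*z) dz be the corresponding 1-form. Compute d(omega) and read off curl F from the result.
d(omega) = (2*x + 3*z + 1) dy ∧ dz + (-2*y - z) dz ∧ dx + (2*x - 3*y) dx ∧ dy; curl F = (2*x + 3*z + 1, -2*y - z, 2*x - 3*y)

d omega = sum_{i<j} (∂f_j/∂x_i - ∂f_i/∂x_j) dx_i ∧ dx_j. Under the identification (dy ∧ dz, dz ∧ dx, dx ∧ dy) ↔ (e_x, e_y, e_z), the coefficients are exactly the components of curl F. Compute:
  ∂R/∂y - ∂Q/∂z = (2*x + 3*z) - (-1) = 2*x + 3*z + 1
  ∂P/∂z - ∂R/∂x = (0) - (2*y + z) = -2*y - z
  ∂Q/∂x - ∂P/∂y = (-3*y) - (-2*x) = 2*x - 3*y.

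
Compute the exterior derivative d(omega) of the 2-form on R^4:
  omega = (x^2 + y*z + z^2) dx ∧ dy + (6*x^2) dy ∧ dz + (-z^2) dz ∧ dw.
d(omega) = (12*x + y + 2*z) dx ∧ dy ∧ dz

For a 2-form omega = sum_{i<j} g_{ij} dx_i ∧ dx_j, the exterior derivative is
  d(omega) = sum_{i<j} d(g_{ij}) ∧ dx_i ∧ dx_j = sum_{i<j, k} (∂g_{ij}/∂x_k) dx_k ∧ dx_i ∧ dx_j.
Expand each term, using dx_k ∧ dx_i ∧ dx_j = sgn(permutation) dx_{(a)} ∧ dx_{(b)} ∧ dx_{(c)} with (a < b < c) sorted:
  d(x^2 + y*z + z^2) includes (∂/∂z)(x^2 + y*z + z^2) dz = (y + 2*z) dz, which multiplied by dx ∧ dy gives (y + 2*z) dx ∧ dy ∧ dz
  d(6*x^2) includes (∂/∂x)(6*x^2) dx = (12*x) dx, which multiplied by dy ∧ dz gives (12*x) dx ∧ dy ∧ dz
Collecting like 3-forms: d(omega) = (12*x + y + 2*z) dx ∧ dy ∧ dz.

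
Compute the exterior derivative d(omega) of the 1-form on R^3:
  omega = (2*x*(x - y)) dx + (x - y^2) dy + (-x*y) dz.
d(omega) = (2*x + 1) dx ∧ dy + (-y) dx ∧ dz + (-x) dy ∧ dz

For a 1-form omega = sum_i f_i dx_i, the exterior derivative is
  d(omega) = sum_{i < j} (∂f_j/∂x_i - ∂f_i/∂x_j) dx_i ∧ dx_j.
  coefficient of dx ∧ dy: ∂f_2/∂x - ∂f_1/∂y = ∂(x - y^2)/∂x - ∂(2*x*(x - y))/∂y = 2*x + 1
  coefficient of dx ∧ dz: ∂f_3/∂x - ∂f_1/∂z = ∂(-x*y)/∂x - ∂(2*x*(x - y))/∂z = -y
  coefficient of dy ∧ dz: ∂f_3/∂y - ∂f_2/∂z = ∂(-x*y)/∂y - ∂(x - y^2)/∂z = -x
Assembling: d(omega) = (2*x + 1) dx ∧ dy + (-y) dx ∧ dz + (-x) dy ∧ dz.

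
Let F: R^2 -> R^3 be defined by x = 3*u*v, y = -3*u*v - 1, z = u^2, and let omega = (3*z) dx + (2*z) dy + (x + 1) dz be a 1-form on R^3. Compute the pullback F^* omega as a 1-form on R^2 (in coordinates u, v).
F^* omega = (u*(9*u*v + 2)) du + (3*u^3) dv

Using F^*(f dg) = (f ∘ F) d(g ∘ F), substitute each coordinate x_i by F_i(u, v) in f_i, and replace dx_i by d F_i = (∂F_i/∂u) du + (∂F_i/∂v) dv.
  For the x component: f_1(F) = 3*u^2; d F_1 = (3*v) du + (3*u) dv
  For the y component: f_2(F) = 2*u^2; d F_2 = (-3*v) du + (-3*u) dv
  For the z component: f_3(F) = 3*u*v + 1; d F_3 = (2*u) du + (0) dv
Combining and collecting du, dv coefficients:
  coeff of du: u*(9*u*v + 2)
  coeff of dv: 3*u^3
F^* omega = (u*(9*u*v + 2)) du + (3*u^3) dv.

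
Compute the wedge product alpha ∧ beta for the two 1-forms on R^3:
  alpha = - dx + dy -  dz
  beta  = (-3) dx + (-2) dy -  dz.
alpha ∧ beta = (5) dx ∧ dy + (-2) dx ∧ dz + (-3) dy ∧ dz

Distribute the wedge, using dx_i ∧ dx_j = -dx_j ∧ dx_i and dx_i ∧ dx_i = 0. For each pair (i, j) with i < j, the coefficient of dx_i ∧ dx_j in alpha ∧ beta is (alpha_i * beta_j - alpha_j * beta_i). Collecting: alpha ∧ beta = (5) dx ∧ dy + (-2) dx ∧ dz + (-3) dy ∧ dz.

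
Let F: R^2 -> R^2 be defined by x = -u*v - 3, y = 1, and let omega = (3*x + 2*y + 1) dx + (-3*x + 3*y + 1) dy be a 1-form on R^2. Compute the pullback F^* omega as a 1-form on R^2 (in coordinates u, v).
F^* omega = (3*v*(u*v + 2)) du + (3*u*(u*v + 2)) dv

Using F^*(f dg) = (f ∘ F) d(g ∘ F), substitute each coordinate x_i by F_i(u, v) in f_i, and replace dx_i by d F_i = (∂F_i/∂u) du + (∂F_i/∂v) dv.
  For the x component: f_1(F) = -3*u*v - 6; d F_1 = (-v) du + (-u) dv
  For the y component: f_2(F) = 3*u*v + 13; d F_2 = (0) du + (0) dv
Combining and collecting du, dv coefficients:
  coeff of du: 3*v*(u*v + 2)
  coeff of dv: 3*u*(u*v + 2)
F^* omega = (3*v*(u*v + 2)) du + (3*u*(u*v + 2)) dv.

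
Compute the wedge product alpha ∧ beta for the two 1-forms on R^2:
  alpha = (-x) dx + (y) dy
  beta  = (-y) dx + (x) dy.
alpha ∧ beta = (-x^2 + y^2) dx ∧ dy

Distribute the wedge, using dx_i ∧ dx_j = -dx_j ∧ dx_i and dx_i ∧ dx_i = 0. For each pair (i, j) with i < j, the coefficient of dx_i ∧ dx_j in alpha ∧ beta is (alpha_i * beta_j - alpha_j * beta_i). Collecting: alpha ∧ beta = (-x^2 + y^2) dx ∧ dy.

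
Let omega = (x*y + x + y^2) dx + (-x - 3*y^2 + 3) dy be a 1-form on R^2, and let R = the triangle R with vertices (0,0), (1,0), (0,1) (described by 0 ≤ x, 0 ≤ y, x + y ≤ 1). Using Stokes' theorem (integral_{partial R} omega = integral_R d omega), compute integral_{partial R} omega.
integral_(partial R) omega = -1

Stokes: integral_partial_R omega = integral_R d omega with d omega = (∂Q/∂x - ∂P/∂y) dx ∧ dy.
  ∂Q/∂x = -1
  ∂P/∂y = x + 2*y
  integrand = ∂Q/∂x - ∂P/∂y = -x - 2*y - 1.
Integrating over R: integral_0^1 integral_0^{1-x} (-x - 2*y - 1) dy dx = -1.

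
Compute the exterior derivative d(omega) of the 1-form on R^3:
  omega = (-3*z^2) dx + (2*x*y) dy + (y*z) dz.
d(omega) = (2*y) dx ∧ dy + (6*z) dx ∧ dz + (z) dy ∧ dz

For a 1-form omega = sum_i f_i dx_i, the exterior derivative is
  d(omega) = sum_{i < j} (∂f_j/∂x_i - ∂f_i/∂x_j) dx_i ∧ dx_j.
  coefficient of dx ∧ dy: ∂f_2/∂x - ∂f_1/∂y = ∂(2*x*y)/∂x - ∂(-3*z^2)/∂y = 2*y
  coefficient of dx ∧ dz: ∂f_3/∂x - ∂f_1/∂z = ∂(y*z)/∂x - ∂(-3*z^2)/∂z = 6*z
  coefficient of dy ∧ dz: ∂f_3/∂y - ∂f_2/∂z = ∂(y*z)/∂y - ∂(2*x*y)/∂z = z
Assembling: d(omega) = (2*y) dx ∧ dy + (6*z) dx ∧ dz + (z) dy ∧ dz.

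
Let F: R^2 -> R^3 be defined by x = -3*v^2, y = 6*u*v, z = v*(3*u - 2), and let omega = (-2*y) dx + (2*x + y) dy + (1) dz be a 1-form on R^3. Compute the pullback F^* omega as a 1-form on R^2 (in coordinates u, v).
F^* omega = (3*v*(12*u*v - 12*v^2 + 1)) du + (36*u^2*v + 36*u*v^2 + 3*u - 2) dv

Using F^*(f dg) = (f ∘ F) d(g ∘ F), substitute each coordinate x_i by F_i(u, v) in f_i, and replace dx_i by d F_i = (∂F_i/∂u) du + (∂F_i/∂v) dv.
  For the x component: f_1(F) = -12*u*v; d F_1 = (0) du + (-6*v) dv
  For the y component: f_2(F) = 6*v*(u - v); d F_2 = (6*v) du + (6*u) dv
  For the z component: f_3(F) = 1; d F_3 = (3*v) du + (3*u - 2) dv
Combining and collecting du, dv coefficients:
  coeff of du: 3*v*(12*u*v - 12*v^2 + 1)
  coeff of dv: 36*u^2*v + 36*u*v^2 + 3*u - 2
F^* omega = (3*v*(12*u*v - 12*v^2 + 1)) du + (36*u^2*v + 36*u*v^2 + 3*u - 2) dv.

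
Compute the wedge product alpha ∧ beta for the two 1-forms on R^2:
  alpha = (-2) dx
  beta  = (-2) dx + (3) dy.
alpha ∧ beta = (-6) dx ∧ dy

Distribute the wedge, using dx_i ∧ dx_j = -dx_j ∧ dx_i and dx_i ∧ dx_i = 0. For each pair (i, j) with i < j, the coefficient of dx_i ∧ dx_j in alpha ∧ beta is (alpha_i * beta_j - alpha_j * beta_i). Collecting: alpha ∧ beta = (-6) dx ∧ dy.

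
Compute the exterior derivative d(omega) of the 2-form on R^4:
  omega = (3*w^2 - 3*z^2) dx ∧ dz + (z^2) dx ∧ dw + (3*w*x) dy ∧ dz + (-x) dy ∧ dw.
d(omega) = (6*w - 2*z) dx ∧ dz ∧ dw + (3*w) dx ∧ dy ∧ dz + (3*x) dy ∧ dz ∧ dw + (-1) dx ∧ dy ∧ dw

For a 2-form omega = sum_{i<j} g_{ij} dx_i ∧ dx_j, the exterior derivative is
  d(omega) = sum_{i<j} d(g_{ij}) ∧ dx_i ∧ dx_j = sum_{i<j, k} (∂g_{ij}/∂x_k) dx_k ∧ dx_i ∧ dx_j.
Expand each term, using dx_k ∧ dx_i ∧ dx_j = sgn(permutation) dx_{(a)} ∧ dx_{(b)} ∧ dx_{(c)} with (a < b < c) sorted:
  d(3*w^2 - 3*z^2) includes (∂/∂w)(3*w^2 - 3*z^2) dw = (6*w) dw, which multiplied by dx ∧ dz gives (6*w) dx ∧ dz ∧ dw
  d(z^2) includes (∂/∂z)(z^2) dz = (2*z) dz, which multiplied by dx ∧ dw gives (-2*z) dx ∧ dz ∧ dw
  d(3*w*x) includes (∂/∂x)(3*w*x) dx = (3*w) dx, which multiplied by dy ∧ dz gives (3*w) dx ∧ dy ∧ dz
  d(3*w*x) includes (∂/∂w)(3*w*x) dw = (3*x) dw, which multiplied by dy ∧ dz gives (3*x) dy ∧ dz ∧ dw
  d(-x) includes (∂/∂x)(-x) dx = (-1) dx, which multiplied by dy ∧ dw gives (-1) dx ∧ dy ∧ dw
Collecting like 3-forms: d(omega) = (6*w - 2*z) dx ∧ dz ∧ dw + (3*w) dx ∧ dy ∧ dz + (3*x) dy ∧ dz ∧ dw + (-1) dx ∧ dy ∧ dw.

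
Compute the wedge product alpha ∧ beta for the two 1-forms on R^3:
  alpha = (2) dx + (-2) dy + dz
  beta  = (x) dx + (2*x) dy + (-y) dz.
alpha ∧ beta = (6*x) dx ∧ dy + (-x - 2*y) dx ∧ dz + (-2*x + 2*y) dy ∧ dz

Distribute the wedge, using dx_i ∧ dx_j = -dx_j ∧ dx_i and dx_i ∧ dx_i = 0. For each pair (i, j) with i < j, the coefficient of dx_i ∧ dx_j in alpha ∧ beta is (alpha_i * beta_j - alpha_j * beta_i). Collecting: alpha ∧ beta = (6*x) dx ∧ dy + (-x - 2*y) dx ∧ dz + (-2*x + 2*y) dy ∧ dz.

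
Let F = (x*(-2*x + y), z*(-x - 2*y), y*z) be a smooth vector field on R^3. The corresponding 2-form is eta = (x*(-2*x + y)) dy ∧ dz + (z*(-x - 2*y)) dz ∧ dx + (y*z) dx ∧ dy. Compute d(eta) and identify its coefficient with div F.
d(eta) = (-4*x + 2*y - 2*z) dx ∧ dy ∧ dz; div F = -4*x + 2*y - 2*z

For a 2-form in R^3 of the form above, applying d gives a 3-form with coefficient ∂P/∂x + ∂Q/∂y + ∂R/∂z:
  ∂P/∂x = -4*x + y
  ∂Q/∂y = -2*z
  ∂R/∂z = y
Sum = -4*x + 2*y - 2*z, which is exactly div F.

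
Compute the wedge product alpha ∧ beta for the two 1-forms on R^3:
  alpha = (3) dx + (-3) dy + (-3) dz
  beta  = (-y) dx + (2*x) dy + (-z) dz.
alpha ∧ beta = (6*x - 3*y) dx ∧ dy + (-3*y - 3*z) dx ∧ dz + (6*x + 3*z) dy ∧ dz

Distribute the wedge, using dx_i ∧ dx_j = -dx_j ∧ dx_i and dx_i ∧ dx_i = 0. For each pair (i, j) with i < j, the coefficient of dx_i ∧ dx_j in alpha ∧ beta is (alpha_i * beta_j - alpha_j * beta_i). Collecting: alpha ∧ beta = (6*x - 3*y) dx ∧ dy + (-3*y - 3*z) dx ∧ dz + (6*x + 3*z) dy ∧ dz.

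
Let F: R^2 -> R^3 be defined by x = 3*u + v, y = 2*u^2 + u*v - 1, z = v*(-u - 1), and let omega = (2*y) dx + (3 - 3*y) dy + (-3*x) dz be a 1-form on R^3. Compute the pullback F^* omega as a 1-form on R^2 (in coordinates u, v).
F^* omega = (-24*u^3 - 18*u^2*v + 12*u^2 - 3*u*v^2 + 15*u*v + 24*u + 3*v^2 + 6*v - 6) du + (-6*u^3 - 3*u^2*v + 13*u^2 + 5*u*v + 15*u + 3*v - 2) dv

Using F^*(f dg) = (f ∘ F) d(g ∘ F), substitute each coordinate x_i by F_i(u, v) in f_i, and replace dx_i by d F_i = (∂F_i/∂u) du + (∂F_i/∂v) dv.
  For the x component: f_1(F) = 4*u^2 + 2*u*v - 2; d F_1 = (3) du + (1) dv
  For the y component: f_2(F) = -6*u^2 - 3*u*v + 6; d F_2 = (4*u + v) du + (u) dv
  For the z component: f_3(F) = -9*u - 3*v; d F_3 = (-v) du + (-u - 1) dv
Combining and collecting du, dv coefficients:
  coeff of du: -24*u^3 - 18*u^2*v + 12*u^2 - 3*u*v^2 + 15*u*v + 24*u + 3*v^2 + 6*v - 6
  coeff of dv: -6*u^3 - 3*u^2*v + 13*u^2 + 5*u*v + 15*u + 3*v - 2
F^* omega = (-24*u^3 - 18*u^2*v + 12*u^2 - 3*u*v^2 + 15*u*v + 24*u + 3*v^2 + 6*v - 6) du + (-6*u^3 - 3*u^2*v + 13*u^2 + 5*u*v + 15*u + 3*v - 2) dv.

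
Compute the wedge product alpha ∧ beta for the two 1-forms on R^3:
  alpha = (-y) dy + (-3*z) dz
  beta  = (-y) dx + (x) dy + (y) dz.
alpha ∧ beta = (-y^2) dx ∧ dy + (3*x*z - y^2) dy ∧ dz + (-3*y*z) dx ∧ dz

Distribute the wedge, using dx_i ∧ dx_j = -dx_j ∧ dx_i and dx_i ∧ dx_i = 0. For each pair (i, j) with i < j, the coefficient of dx_i ∧ dx_j in alpha ∧ beta is (alpha_i * beta_j - alpha_j * beta_i). Collecting: alpha ∧ beta = (-y^2) dx ∧ dy + (3*x*z - y^2) dy ∧ dz + (-3*y*z) dx ∧ dz.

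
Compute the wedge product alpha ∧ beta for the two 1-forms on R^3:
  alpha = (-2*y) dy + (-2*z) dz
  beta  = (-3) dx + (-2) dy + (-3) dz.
alpha ∧ beta = (-6*y) dx ∧ dy + (6*y - 4*z) dy ∧ dz + (-6*z) dx ∧ dz

Distribute the wedge, using dx_i ∧ dx_j = -dx_j ∧ dx_i and dx_i ∧ dx_i = 0. For each pair (i, j) with i < j, the coefficient of dx_i ∧ dx_j in alpha ∧ beta is (alpha_i * beta_j - alpha_j * beta_i). Collecting: alpha ∧ beta = (-6*y) dx ∧ dy + (6*y - 4*z) dy ∧ dz + (-6*z) dx ∧ dz.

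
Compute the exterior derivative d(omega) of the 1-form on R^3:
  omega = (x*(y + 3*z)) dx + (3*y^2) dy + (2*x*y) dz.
d(omega) = (-x) dx ∧ dy + (-3*x + 2*y) dx ∧ dz + (2*x) dy ∧ dz

For a 1-form omega = sum_i f_i dx_i, the exterior derivative is
  d(omega) = sum_{i < j} (∂f_j/∂x_i - ∂f_i/∂x_j) dx_i ∧ dx_j.
  coefficient of dx ∧ dy: ∂f_2/∂x - ∂f_1/∂y = ∂(3*y^2)/∂x - ∂(x*(y + 3*z))/∂y = -x
  coefficient of dx ∧ dz: ∂f_3/∂x - ∂f_1/∂z = ∂(2*x*y)/∂x - ∂(x*(y + 3*z))/∂z = -3*x + 2*y
  coefficient of dy ∧ dz: ∂f_3/∂y - ∂f_2/∂z = ∂(2*x*y)/∂y - ∂(3*y^2)/∂z = 2*x
Assembling: d(omega) = (-x) dx ∧ dy + (-3*x + 2*y) dx ∧ dz + (2*x) dy ∧ dz.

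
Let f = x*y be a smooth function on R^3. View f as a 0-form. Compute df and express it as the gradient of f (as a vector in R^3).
df = (y) dx + (x) dy + (0) dz; grad f = (y, x, 0)

For a 0-form f, d f = (∂f/∂x) dx + (∂f/∂y) dy + (∂f/∂z) dz. The components of the vector representation are exactly the entries of grad f in Cartesian coordinates:
  ∂f/∂x = y
  ∂f/∂y = x
  ∂f/∂z = 0.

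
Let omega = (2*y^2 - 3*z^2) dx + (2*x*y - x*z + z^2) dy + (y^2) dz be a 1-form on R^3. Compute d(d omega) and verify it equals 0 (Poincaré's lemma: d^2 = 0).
d(d omega) = 0

Step 1: d omega = sum_{i<j} (∂f_j/∂x_i - ∂f_i/∂x_j) dx_i ∧ dx_j:
  coeff of dx ∧ dy: -2*y - z
  coeff of dx ∧ dz: 6*z
  coeff of dy ∧ dz: x + 2*y - 2*z
Step 2: Apply d again to each 2-form coefficient. The only possible 3-form in R^3 is dx ∧ dy ∧ dz, with coefficient
  ∂(coeff of dy∧dz)/∂x - ∂(coeff of dx∧dz)/∂y + ∂(coeff of dx∧dy)/∂z
  = ∂/∂x (x + 2*y - 2*z) - ∂/∂y (6*z) + ∂/∂z (-2*y - z).
Each of these terms simplifies to sums of mixed partials that cancel in pairs. The result is 0 (by equality of mixed partials for smooth functions — Schwarz / Clairaut).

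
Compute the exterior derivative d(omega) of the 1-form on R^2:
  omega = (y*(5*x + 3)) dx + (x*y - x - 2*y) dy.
d(omega) = (-5*x + y - 4) dx ∧ dy

For a 1-form omega = sum_i f_i dx_i, the exterior derivative is
  d(omega) = sum_{i < j} (∂f_j/∂x_i - ∂f_i/∂x_j) dx_i ∧ dx_j.
  coefficient of dx ∧ dy: ∂f_2/∂x - ∂f_1/∂y = ∂(x*y - x - 2*y)/∂x - ∂(y*(5*x + 3))/∂y = -5*x + y - 4
Assembling: d(omega) = (-5*x + y - 4) dx ∧ dy.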